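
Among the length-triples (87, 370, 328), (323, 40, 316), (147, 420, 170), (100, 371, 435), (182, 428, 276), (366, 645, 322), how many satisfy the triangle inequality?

5

(87,328,370): 87+328 > 370 → valid
(40,316,323): 40+316 > 323 → valid
(147,170,420): 147+170 ≤ 420 → not valid
(100,371,435): 100+371 > 435 → valid
(182,276,428): 182+276 > 428 → valid
(322,366,645): 322+366 > 645 → valid
5 of the 6 triples form a triangle.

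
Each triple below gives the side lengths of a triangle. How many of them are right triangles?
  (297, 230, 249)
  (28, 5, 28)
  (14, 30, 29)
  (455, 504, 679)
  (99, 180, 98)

(297,230,249): 230²+249² = 114901 > 88209 = 297² → acute
(28,5,28): 5²+28² = 809 > 784 = 28² → acute
(14,30,29): 14²+29² = 1037 > 900 = 30² → acute
(455,504,679): 455²+504² = 461041 = 679² → right
(99,180,98): 98²+99² = 19405 < 32400 = 180² → obtuse
1 of the 5 is right.

1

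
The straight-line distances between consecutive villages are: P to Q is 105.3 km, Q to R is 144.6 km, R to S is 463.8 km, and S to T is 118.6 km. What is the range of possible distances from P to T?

95.3 ≤ PT ≤ 832.3 km

The maximum is all hops collinear in one direction: 105.3 + 144.6 + 463.8 + 118.6 = 832.3.
The longest hop is 463.8; the others sum to 368.5. Folding the others back against it leaves at least 463.8 − 368.5 = 95.3.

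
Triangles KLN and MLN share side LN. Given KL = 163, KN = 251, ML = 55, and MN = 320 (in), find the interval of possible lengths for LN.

265 < LN < 375

From triangle KLN: |163 − 251| < LN < 163 + 251, i.e. 88 < LN < 414.
From triangle MLN: 265 < LN < 375.
Both must hold, so LN lies in the intersection.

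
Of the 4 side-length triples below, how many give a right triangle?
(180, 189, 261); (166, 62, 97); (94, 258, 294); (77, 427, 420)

2

(180,189,261): 180²+189² = 68121 = 261² → right
(166,62,97): 62+97 ≤ 166, not a triangle
(94,258,294): 94²+258² = 75400 < 86436 = 294² → obtuse
(77,427,420): 77²+420² = 182329 = 427² → right
2 of the 4 are right.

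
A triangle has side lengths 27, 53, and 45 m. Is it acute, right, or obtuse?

Compare the square of the longest side to the sum of squares of the other two: 27² + 45² = 2754 < 2809 = 53².

obtuse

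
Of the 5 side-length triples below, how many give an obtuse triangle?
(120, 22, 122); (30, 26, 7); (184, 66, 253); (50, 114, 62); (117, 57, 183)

1

(120,22,122): 22²+120² = 14884 = 122² → right
(30,26,7): 7²+26² = 725 < 900 = 30² → obtuse
(184,66,253): 66+184 ≤ 253, not a triangle
(50,114,62): 50+62 ≤ 114, not a triangle
(117,57,183): 57+117 ≤ 183, not a triangle
1 of the 5 is obtuse.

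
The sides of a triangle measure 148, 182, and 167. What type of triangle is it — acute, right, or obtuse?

Compare the square of the longest side to the sum of squares of the other two: 148² + 167² = 49793 > 33124 = 182².

acute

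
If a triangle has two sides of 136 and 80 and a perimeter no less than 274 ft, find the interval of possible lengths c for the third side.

Triangle inequality alone gives 56 < c < 216.
The perimeter condition gives c ≥ 274 − 136 − 80 = 58.
Intersecting the two: 58 ≤ c < 216.

58 ≤ c < 216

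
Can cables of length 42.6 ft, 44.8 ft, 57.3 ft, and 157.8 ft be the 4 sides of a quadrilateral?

For a quadrilateral, each side must be shorter than the sum of the others.
Here the longest side is 157.8, but the remaining 3 sides sum to only 144.7.

No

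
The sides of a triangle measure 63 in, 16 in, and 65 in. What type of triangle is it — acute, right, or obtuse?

Compare the square of the longest side to the sum of squares of the other two: 16² + 63² = 4225 = 65².

right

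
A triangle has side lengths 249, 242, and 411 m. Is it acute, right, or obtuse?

obtuse

Compare the square of the longest side to the sum of squares of the other two: 242² + 249² = 120565 < 168921 = 411².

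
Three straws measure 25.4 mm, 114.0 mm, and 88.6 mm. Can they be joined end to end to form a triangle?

No

The two shorter sides sum to 114.0, exactly equal to the longest side 114.0.
That gives only a degenerate (flat) triangle — the inequality must be strict.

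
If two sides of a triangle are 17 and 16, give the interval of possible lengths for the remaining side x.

1 < x < 33

By the triangle inequality, x must be less than 17 + 16 = 33 and greater than |17 − 16| = 1.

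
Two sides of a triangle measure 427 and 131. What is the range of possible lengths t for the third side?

296 < t < 558

By the triangle inequality, t must be less than 427 + 131 = 558 and greater than |427 − 131| = 296.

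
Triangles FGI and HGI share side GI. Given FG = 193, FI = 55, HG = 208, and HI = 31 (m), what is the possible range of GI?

177 < GI < 239

From triangle FGI: |193 − 55| < GI < 193 + 55, i.e. 138 < GI < 248.
From triangle HGI: 177 < GI < 239.
Both must hold, so GI lies in the intersection.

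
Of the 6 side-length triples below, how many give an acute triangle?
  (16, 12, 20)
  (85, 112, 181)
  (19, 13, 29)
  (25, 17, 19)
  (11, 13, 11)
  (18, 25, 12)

(16,12,20): 12²+16² = 400 = 20² → right
(85,112,181): 85²+112² = 19769 < 32761 = 181² → obtuse
(19,13,29): 13²+19² = 530 < 841 = 29² → obtuse
(25,17,19): 17²+19² = 650 > 625 = 25² → acute
(11,13,11): 11²+11² = 242 > 169 = 13² → acute
(18,25,12): 12²+18² = 468 < 625 = 25² → obtuse
2 of the 6 are acute.

2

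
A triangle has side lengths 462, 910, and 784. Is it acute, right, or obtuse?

right

Compare the square of the longest side to the sum of squares of the other two: 462² + 784² = 828100 = 910².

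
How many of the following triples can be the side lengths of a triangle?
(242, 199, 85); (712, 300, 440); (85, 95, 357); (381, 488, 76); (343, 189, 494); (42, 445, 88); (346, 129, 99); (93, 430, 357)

4

(85,199,242): 85+199 > 242 → valid
(300,440,712): 300+440 > 712 → valid
(85,95,357): 85+95 ≤ 357 → not valid
(76,381,488): 76+381 ≤ 488 → not valid
(189,343,494): 189+343 > 494 → valid
(42,88,445): 42+88 ≤ 445 → not valid
(99,129,346): 99+129 ≤ 346 → not valid
(93,357,430): 93+357 > 430 → valid
4 of the 8 triples form a triangle.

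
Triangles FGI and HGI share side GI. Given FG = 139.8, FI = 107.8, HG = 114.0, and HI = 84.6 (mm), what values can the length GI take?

From triangle FGI: |139.8 − 107.8| < GI < 139.8 + 107.8, i.e. 32.0 < GI < 247.6.
From triangle HGI: 29.4 < GI < 198.6.
Both must hold, so GI lies in the intersection.

32.0 < GI < 198.6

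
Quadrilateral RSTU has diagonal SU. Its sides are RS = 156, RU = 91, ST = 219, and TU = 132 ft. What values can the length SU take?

From triangle RSU: |156 − 91| < SU < 156 + 91, i.e. 65 < SU < 247.
From triangle TSU: 87 < SU < 351.
Both must hold, so SU lies in the intersection.

87 < SU < 247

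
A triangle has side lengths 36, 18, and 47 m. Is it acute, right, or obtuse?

Compare the square of the longest side to the sum of squares of the other two: 18² + 36² = 1620 < 2209 = 47².

obtuse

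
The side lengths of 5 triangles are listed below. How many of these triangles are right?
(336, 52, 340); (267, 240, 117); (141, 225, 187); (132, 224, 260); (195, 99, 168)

4

(336,52,340): 52²+336² = 115600 = 340² → right
(267,240,117): 117²+240² = 71289 = 267² → right
(141,225,187): 141²+187² = 54850 > 50625 = 225² → acute
(132,224,260): 132²+224² = 67600 = 260² → right
(195,99,168): 99²+168² = 38025 = 195² → right
4 of the 5 are right.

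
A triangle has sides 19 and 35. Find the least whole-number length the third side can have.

The third side must be strictly greater than |19 − 35| = 16.
The smallest integer above 16 is 17.

17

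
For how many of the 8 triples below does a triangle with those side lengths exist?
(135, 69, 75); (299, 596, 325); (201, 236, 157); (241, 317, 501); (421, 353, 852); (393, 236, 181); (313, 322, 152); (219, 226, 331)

7

(69,75,135): 69+75 > 135 → valid
(299,325,596): 299+325 > 596 → valid
(157,201,236): 157+201 > 236 → valid
(241,317,501): 241+317 > 501 → valid
(353,421,852): 353+421 ≤ 852 → not valid
(181,236,393): 181+236 > 393 → valid
(152,313,322): 152+313 > 322 → valid
(219,226,331): 219+226 > 331 → valid
7 of the 8 triples form a triangle.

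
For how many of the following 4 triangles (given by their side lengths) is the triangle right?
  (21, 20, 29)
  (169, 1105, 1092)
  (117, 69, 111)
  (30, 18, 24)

3

(21,20,29): 20²+21² = 841 = 29² → right
(169,1105,1092): 169²+1092² = 1221025 = 1105² → right
(117,69,111): 69²+111² = 17082 > 13689 = 117² → acute
(30,18,24): 18²+24² = 900 = 30² → right
3 of the 4 are right.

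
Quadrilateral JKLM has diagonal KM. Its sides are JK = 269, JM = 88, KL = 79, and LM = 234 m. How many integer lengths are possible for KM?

From triangle JKM: 181 < KM < 357.
From triangle LKM: 155 < KM < 313.
Intersection: 181 < KM < 313, so integers 182 through 312: 131 values.

131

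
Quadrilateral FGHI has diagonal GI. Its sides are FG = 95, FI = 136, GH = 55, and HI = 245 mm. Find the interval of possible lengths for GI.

190 < GI < 231

From triangle FGI: |95 − 136| < GI < 95 + 136, i.e. 41 < GI < 231.
From triangle HGI: 190 < GI < 300.
Both must hold, so GI lies in the intersection.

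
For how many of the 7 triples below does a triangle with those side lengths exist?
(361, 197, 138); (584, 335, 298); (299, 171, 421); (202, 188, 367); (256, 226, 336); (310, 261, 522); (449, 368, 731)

(138,197,361): 138+197 ≤ 361 → not valid
(298,335,584): 298+335 > 584 → valid
(171,299,421): 171+299 > 421 → valid
(188,202,367): 188+202 > 367 → valid
(226,256,336): 226+256 > 336 → valid
(261,310,522): 261+310 > 522 → valid
(368,449,731): 368+449 > 731 → valid
6 of the 7 triples form a triangle.

6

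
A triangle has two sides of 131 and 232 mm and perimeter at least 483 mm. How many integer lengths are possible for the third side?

Triangle inequality: 101 < x < 363. Perimeter ≥ 483 gives x ≥ 483 − 131 − 232 = 120.
So 120 ≤ x < 363; integers 120 through 362: 243 values.

243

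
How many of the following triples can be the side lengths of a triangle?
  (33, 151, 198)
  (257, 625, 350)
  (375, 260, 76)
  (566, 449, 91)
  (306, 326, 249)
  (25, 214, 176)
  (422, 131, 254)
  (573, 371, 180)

1

(33,151,198): 33+151 ≤ 198 → not valid
(257,350,625): 257+350 ≤ 625 → not valid
(76,260,375): 76+260 ≤ 375 → not valid
(91,449,566): 91+449 ≤ 566 → not valid
(249,306,326): 249+306 > 326 → valid
(25,176,214): 25+176 ≤ 214 → not valid
(131,254,422): 131+254 ≤ 422 → not valid
(180,371,573): 180+371 ≤ 573 → not valid
1 of the 8 triples forms a triangle.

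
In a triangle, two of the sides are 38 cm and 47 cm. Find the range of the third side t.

By the triangle inequality, t must be less than 38 + 47 = 85 and greater than |38 − 47| = 9.

9 < t < 85 (cm)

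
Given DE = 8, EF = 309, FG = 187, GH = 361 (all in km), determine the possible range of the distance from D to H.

The maximum is all hops collinear in one direction: 8 + 309 + 187 + 361 = 865.
The longest hop is 361; the others sum to 504. Since 361 ≤ 504, the path can fold back on itself completely, so the minimum distance is 0.

0 ≤ DH ≤ 865 km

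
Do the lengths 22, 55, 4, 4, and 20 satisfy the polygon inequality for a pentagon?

For a pentagon, each side must be shorter than the sum of the others.
Here the longest side is 55, but the remaining 4 sides sum to only 50.

No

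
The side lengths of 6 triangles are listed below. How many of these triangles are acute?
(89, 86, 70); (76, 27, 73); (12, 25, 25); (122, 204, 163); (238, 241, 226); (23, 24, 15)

(89,86,70): 70²+86² = 12296 > 7921 = 89² → acute
(76,27,73): 27²+73² = 6058 > 5776 = 76² → acute
(12,25,25): 12²+25² = 769 > 625 = 25² → acute
(122,204,163): 122²+163² = 41453 < 41616 = 204² → obtuse
(238,241,226): 226²+238² = 107720 > 58081 = 241² → acute
(23,24,15): 15²+23² = 754 > 576 = 24² → acute
5 of the 6 are acute.

5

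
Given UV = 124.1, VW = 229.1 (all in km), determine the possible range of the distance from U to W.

By the triangle inequality, |124.1 − 229.1| ≤ UW ≤ 124.1 + 229.1.

105.0 ≤ UW ≤ 353.2 km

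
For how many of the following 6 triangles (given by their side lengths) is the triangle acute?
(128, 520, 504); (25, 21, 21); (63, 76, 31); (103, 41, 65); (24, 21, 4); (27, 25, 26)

2

(128,520,504): 128²+504² = 270400 = 520² → right
(25,21,21): 21²+21² = 882 > 625 = 25² → acute
(63,76,31): 31²+63² = 4930 < 5776 = 76² → obtuse
(103,41,65): 41²+65² = 5906 < 10609 = 103² → obtuse
(24,21,4): 4²+21² = 457 < 576 = 24² → obtuse
(27,25,26): 25²+26² = 1301 > 729 = 27² → acute
2 of the 6 are acute.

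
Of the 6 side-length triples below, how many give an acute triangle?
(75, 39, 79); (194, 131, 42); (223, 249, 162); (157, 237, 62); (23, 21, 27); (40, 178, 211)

3

(75,39,79): 39²+75² = 7146 > 6241 = 79² → acute
(194,131,42): 42+131 ≤ 194, not a triangle
(223,249,162): 162²+223² = 75973 > 62001 = 249² → acute
(157,237,62): 62+157 ≤ 237, not a triangle
(23,21,27): 21²+23² = 970 > 729 = 27² → acute
(40,178,211): 40²+178² = 33284 < 44521 = 211² → obtuse
3 of the 6 are acute.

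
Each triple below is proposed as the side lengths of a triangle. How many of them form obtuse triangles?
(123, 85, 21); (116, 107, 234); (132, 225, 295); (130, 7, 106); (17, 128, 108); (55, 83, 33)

2

(123,85,21): 21+85 ≤ 123, not a triangle
(116,107,234): 107+116 ≤ 234, not a triangle
(132,225,295): 132²+225² = 68049 < 87025 = 295² → obtuse
(130,7,106): 7+106 ≤ 130, not a triangle
(17,128,108): 17+108 ≤ 128, not a triangle
(55,83,33): 33²+55² = 4114 < 6889 = 83² → obtuse
2 of the 6 are obtuse.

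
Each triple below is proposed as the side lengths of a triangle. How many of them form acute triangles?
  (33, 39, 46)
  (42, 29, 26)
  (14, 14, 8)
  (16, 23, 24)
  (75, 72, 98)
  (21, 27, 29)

(33,39,46): 33²+39² = 2610 > 2116 = 46² → acute
(42,29,26): 26²+29² = 1517 < 1764 = 42² → obtuse
(14,14,8): 8²+14² = 260 > 196 = 14² → acute
(16,23,24): 16²+23² = 785 > 576 = 24² → acute
(75,72,98): 72²+75² = 10809 > 9604 = 98² → acute
(21,27,29): 21²+27² = 1170 > 841 = 29² → acute
5 of the 6 are acute.

5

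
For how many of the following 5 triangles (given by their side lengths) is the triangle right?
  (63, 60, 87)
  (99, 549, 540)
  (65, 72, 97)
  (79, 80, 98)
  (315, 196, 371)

(63,60,87): 60²+63² = 7569 = 87² → right
(99,549,540): 99²+540² = 301401 = 549² → right
(65,72,97): 65²+72² = 9409 = 97² → right
(79,80,98): 79²+80² = 12641 > 9604 = 98² → acute
(315,196,371): 196²+315² = 137641 = 371² → right
4 of the 5 are right.

4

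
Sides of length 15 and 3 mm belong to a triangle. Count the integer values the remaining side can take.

The third side lies in the open interval (12, 18).
Integers from 13 to 17 inclusive: 17 − 13 + 1 = 5.

5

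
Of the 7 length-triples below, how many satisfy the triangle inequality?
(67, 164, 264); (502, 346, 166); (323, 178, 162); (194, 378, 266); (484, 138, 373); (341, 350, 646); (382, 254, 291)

6

(67,164,264): 67+164 ≤ 264 → not valid
(166,346,502): 166+346 > 502 → valid
(162,178,323): 162+178 > 323 → valid
(194,266,378): 194+266 > 378 → valid
(138,373,484): 138+373 > 484 → valid
(341,350,646): 341+350 > 646 → valid
(254,291,382): 254+291 > 382 → valid
6 of the 7 triples form a triangle.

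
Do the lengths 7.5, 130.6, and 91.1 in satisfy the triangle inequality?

The longest side is 130.6, but the other two sum to only 98.6.
98.6 < 130.6, so the triangle inequality fails.

No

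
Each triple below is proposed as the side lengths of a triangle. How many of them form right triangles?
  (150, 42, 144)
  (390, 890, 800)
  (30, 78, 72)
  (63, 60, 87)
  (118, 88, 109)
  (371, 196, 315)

(150,42,144): 42²+144² = 22500 = 150² → right
(390,890,800): 390²+800² = 792100 = 890² → right
(30,78,72): 30²+72² = 6084 = 78² → right
(63,60,87): 60²+63² = 7569 = 87² → right
(118,88,109): 88²+109² = 19625 > 13924 = 118² → acute
(371,196,315): 196²+315² = 137641 = 371² → right
5 of the 6 are right.

5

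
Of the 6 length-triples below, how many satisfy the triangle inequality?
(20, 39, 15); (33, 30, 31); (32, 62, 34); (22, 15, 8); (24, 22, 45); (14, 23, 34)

(15,20,39): 15+20 ≤ 39 → not valid
(30,31,33): 30+31 > 33 → valid
(32,34,62): 32+34 > 62 → valid
(8,15,22): 8+15 > 22 → valid
(22,24,45): 22+24 > 45 → valid
(14,23,34): 14+23 > 34 → valid
5 of the 6 triples form a triangle.

5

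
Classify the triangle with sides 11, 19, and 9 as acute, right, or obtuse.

obtuse

Compare the square of the longest side to the sum of squares of the other two: 9² + 11² = 202 < 361 = 19².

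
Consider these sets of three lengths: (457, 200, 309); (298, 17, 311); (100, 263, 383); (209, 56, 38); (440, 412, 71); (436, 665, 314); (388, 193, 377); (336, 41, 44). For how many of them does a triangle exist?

5

(200,309,457): 200+309 > 457 → valid
(17,298,311): 17+298 > 311 → valid
(100,263,383): 100+263 ≤ 383 → not valid
(38,56,209): 38+56 ≤ 209 → not valid
(71,412,440): 71+412 > 440 → valid
(314,436,665): 314+436 > 665 → valid
(193,377,388): 193+377 > 388 → valid
(41,44,336): 41+44 ≤ 336 → not valid
5 of the 8 triples form a triangle.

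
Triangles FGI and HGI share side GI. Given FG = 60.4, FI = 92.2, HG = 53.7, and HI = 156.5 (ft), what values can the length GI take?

From triangle FGI: |60.4 − 92.2| < GI < 60.4 + 92.2, i.e. 31.8 < GI < 152.6.
From triangle HGI: 102.8 < GI < 210.2.
Both must hold, so GI lies in the intersection.

102.8 < GI < 152.6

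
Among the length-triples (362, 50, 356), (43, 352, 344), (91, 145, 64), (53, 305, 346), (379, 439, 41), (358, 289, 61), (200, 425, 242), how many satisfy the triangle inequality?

(50,356,362): 50+356 > 362 → valid
(43,344,352): 43+344 > 352 → valid
(64,91,145): 64+91 > 145 → valid
(53,305,346): 53+305 > 346 → valid
(41,379,439): 41+379 ≤ 439 → not valid
(61,289,358): 61+289 ≤ 358 → not valid
(200,242,425): 200+242 > 425 → valid
5 of the 7 triples form a triangle.

5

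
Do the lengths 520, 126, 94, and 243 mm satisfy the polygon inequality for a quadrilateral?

No

For a quadrilateral, each side must be shorter than the sum of the others.
Here the longest side is 520, but the remaining 3 sides sum to only 463.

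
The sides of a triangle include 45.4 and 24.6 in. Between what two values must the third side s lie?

By the triangle inequality, s must be less than 45.4 + 24.6 = 70.0 and greater than |45.4 − 24.6| = 20.8.

20.8 < s < 70.0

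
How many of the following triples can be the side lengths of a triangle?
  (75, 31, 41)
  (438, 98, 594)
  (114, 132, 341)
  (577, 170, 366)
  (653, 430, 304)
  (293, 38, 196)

1

(31,41,75): 31+41 ≤ 75 → not valid
(98,438,594): 98+438 ≤ 594 → not valid
(114,132,341): 114+132 ≤ 341 → not valid
(170,366,577): 170+366 ≤ 577 → not valid
(304,430,653): 304+430 > 653 → valid
(38,196,293): 38+196 ≤ 293 → not valid
1 of the 6 triples forms a triangle.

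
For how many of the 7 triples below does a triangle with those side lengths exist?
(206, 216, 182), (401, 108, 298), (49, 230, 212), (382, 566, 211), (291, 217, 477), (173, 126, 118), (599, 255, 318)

6

(182,206,216): 182+206 > 216 → valid
(108,298,401): 108+298 > 401 → valid
(49,212,230): 49+212 > 230 → valid
(211,382,566): 211+382 > 566 → valid
(217,291,477): 217+291 > 477 → valid
(118,126,173): 118+126 > 173 → valid
(255,318,599): 255+318 ≤ 599 → not valid
6 of the 7 triples form a triangle.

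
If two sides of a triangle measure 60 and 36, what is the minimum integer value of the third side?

The third side must be strictly greater than |60 − 36| = 24.
The smallest integer above 24 is 25.

25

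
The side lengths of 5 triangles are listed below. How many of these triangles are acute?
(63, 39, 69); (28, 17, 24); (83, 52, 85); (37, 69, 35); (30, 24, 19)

(63,39,69): 39²+63² = 5490 > 4761 = 69² → acute
(28,17,24): 17²+24² = 865 > 784 = 28² → acute
(83,52,85): 52²+83² = 9593 > 7225 = 85² → acute
(37,69,35): 35²+37² = 2594 < 4761 = 69² → obtuse
(30,24,19): 19²+24² = 937 > 900 = 30² → acute
4 of the 5 are acute.

4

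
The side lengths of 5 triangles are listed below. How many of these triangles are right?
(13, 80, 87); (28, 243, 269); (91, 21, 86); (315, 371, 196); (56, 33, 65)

(13,80,87): 13²+80² = 6569 < 7569 = 87² → obtuse
(28,243,269): 28²+243² = 59833 < 72361 = 269² → obtuse
(91,21,86): 21²+86² = 7837 < 8281 = 91² → obtuse
(315,371,196): 196²+315² = 137641 = 371² → right
(56,33,65): 33²+56² = 4225 = 65² → right
2 of the 5 are right.

2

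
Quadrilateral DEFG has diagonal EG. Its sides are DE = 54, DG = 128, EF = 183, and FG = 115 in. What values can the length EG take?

74 < EG < 182

From triangle DEG: |54 − 128| < EG < 54 + 128, i.e. 74 < EG < 182.
From triangle FEG: 68 < EG < 298.
Both must hold, so EG lies in the intersection.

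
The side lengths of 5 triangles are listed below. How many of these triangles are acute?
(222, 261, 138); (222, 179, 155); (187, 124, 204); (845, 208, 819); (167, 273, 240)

4

(222,261,138): 138²+222² = 68328 > 68121 = 261² → acute
(222,179,155): 155²+179² = 56066 > 49284 = 222² → acute
(187,124,204): 124²+187² = 50345 > 41616 = 204² → acute
(845,208,819): 208²+819² = 714025 = 845² → right
(167,273,240): 167²+240² = 85489 > 74529 = 273² → acute
4 of the 5 are acute.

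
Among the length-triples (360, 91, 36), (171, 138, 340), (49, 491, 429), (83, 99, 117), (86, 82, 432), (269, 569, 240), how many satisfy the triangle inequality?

(36,91,360): 36+91 ≤ 360 → not valid
(138,171,340): 138+171 ≤ 340 → not valid
(49,429,491): 49+429 ≤ 491 → not valid
(83,99,117): 83+99 > 117 → valid
(82,86,432): 82+86 ≤ 432 → not valid
(240,269,569): 240+269 ≤ 569 → not valid
1 of the 6 triples forms a triangle.

1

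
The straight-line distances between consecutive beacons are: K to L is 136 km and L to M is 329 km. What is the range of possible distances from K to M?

By the triangle inequality, |136 − 329| ≤ KM ≤ 136 + 329.

193 ≤ KM ≤ 465 km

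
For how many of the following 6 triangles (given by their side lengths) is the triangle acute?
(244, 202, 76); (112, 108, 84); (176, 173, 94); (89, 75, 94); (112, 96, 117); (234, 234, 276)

(244,202,76): 76²+202² = 46580 < 59536 = 244² → obtuse
(112,108,84): 84²+108² = 18720 > 12544 = 112² → acute
(176,173,94): 94²+173² = 38765 > 30976 = 176² → acute
(89,75,94): 75²+89² = 13546 > 8836 = 94² → acute
(112,96,117): 96²+112² = 21760 > 13689 = 117² → acute
(234,234,276): 234²+234² = 109512 > 76176 = 276² → acute
5 of the 6 are acute.

5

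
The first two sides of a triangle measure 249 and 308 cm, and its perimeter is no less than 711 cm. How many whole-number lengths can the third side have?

Triangle inequality: 59 < x < 557. Perimeter ≥ 711 gives x ≥ 711 − 249 − 308 = 154.
So 154 ≤ x < 557; integers 154 through 556: 403 values.

403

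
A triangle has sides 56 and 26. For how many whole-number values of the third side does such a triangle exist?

The third side lies in the open interval (30, 82).
Integers from 31 to 81 inclusive: 81 − 31 + 1 = 51.

51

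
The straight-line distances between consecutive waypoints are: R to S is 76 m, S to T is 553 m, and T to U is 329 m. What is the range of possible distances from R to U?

148 ≤ RU ≤ 958 m

The maximum is all hops collinear in one direction: 76 + 553 + 329 = 958.
The longest hop is 553; the others sum to 405. Folding the others back against it leaves at least 553 − 405 = 148.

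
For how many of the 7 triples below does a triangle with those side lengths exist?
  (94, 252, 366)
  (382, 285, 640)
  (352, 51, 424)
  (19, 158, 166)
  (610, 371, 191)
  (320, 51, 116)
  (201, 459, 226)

(94,252,366): 94+252 ≤ 366 → not valid
(285,382,640): 285+382 > 640 → valid
(51,352,424): 51+352 ≤ 424 → not valid
(19,158,166): 19+158 > 166 → valid
(191,371,610): 191+371 ≤ 610 → not valid
(51,116,320): 51+116 ≤ 320 → not valid
(201,226,459): 201+226 ≤ 459 → not valid
2 of the 7 triples form a triangle.

2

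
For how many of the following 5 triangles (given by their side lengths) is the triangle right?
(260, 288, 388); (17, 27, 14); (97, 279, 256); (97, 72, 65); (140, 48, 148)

(260,288,388): 260²+288² = 150544 = 388² → right
(17,27,14): 14²+17² = 485 < 729 = 27² → obtuse
(97,279,256): 97²+256² = 74945 < 77841 = 279² → obtuse
(97,72,65): 65²+72² = 9409 = 97² → right
(140,48,148): 48²+140² = 21904 = 148² → right
3 of the 5 are right.

3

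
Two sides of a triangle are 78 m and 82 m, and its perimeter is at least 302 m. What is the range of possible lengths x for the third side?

Triangle inequality alone gives 4 < x < 160.
The perimeter condition gives x ≥ 302 − 78 − 82 = 142.
Intersecting the two: 142 ≤ x < 160.

142 ≤ x < 160 m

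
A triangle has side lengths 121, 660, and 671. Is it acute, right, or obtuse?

right

Compare the square of the longest side to the sum of squares of the other two: 121² + 660² = 450241 = 671².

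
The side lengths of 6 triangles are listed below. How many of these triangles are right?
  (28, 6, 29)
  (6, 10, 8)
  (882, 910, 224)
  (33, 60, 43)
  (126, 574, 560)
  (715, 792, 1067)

(28,6,29): 6²+28² = 820 < 841 = 29² → obtuse
(6,10,8): 6²+8² = 100 = 10² → right
(882,910,224): 224²+882² = 828100 = 910² → right
(33,60,43): 33²+43² = 2938 < 3600 = 60² → obtuse
(126,574,560): 126²+560² = 329476 = 574² → right
(715,792,1067): 715²+792² = 1138489 = 1067² → right
4 of the 6 are right.

4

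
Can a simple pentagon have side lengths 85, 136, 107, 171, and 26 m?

Yes

A pentagon exists iff every side is shorter than the sum of the others — equivalently, the longest side is less than the sum of the rest.
Longest side 171 < 354 (sum of the remaining 4), so yes.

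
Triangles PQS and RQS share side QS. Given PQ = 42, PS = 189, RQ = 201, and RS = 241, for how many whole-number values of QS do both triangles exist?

83

From triangle PQS: 147 < QS < 231.
From triangle RQS: 40 < QS < 442.
Intersection: 147 < QS < 231, so integers 148 through 230: 83 values.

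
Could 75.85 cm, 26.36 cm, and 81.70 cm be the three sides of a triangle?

The longest side is 81.70, and the other two sum to 102.21.
Since 102.21 > 81.70, the triangle inequality holds.

Yes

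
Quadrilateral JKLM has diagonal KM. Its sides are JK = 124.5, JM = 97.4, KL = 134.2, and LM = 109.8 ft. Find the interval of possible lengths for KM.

From triangle JKM: |124.5 − 97.4| < KM < 124.5 + 97.4, i.e. 27.1 < KM < 221.9.
From triangle LKM: 24.4 < KM < 244.0.
Both must hold, so KM lies in the intersection.

27.1 < KM < 221.9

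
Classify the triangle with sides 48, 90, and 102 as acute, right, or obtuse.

right

Compare the square of the longest side to the sum of squares of the other two: 48² + 90² = 10404 = 102².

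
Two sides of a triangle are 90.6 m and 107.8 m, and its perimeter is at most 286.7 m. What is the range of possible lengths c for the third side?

Triangle inequality alone gives 17.2 < c < 198.4.
The perimeter condition gives c ≤ 286.7 − 90.6 − 107.8 = 88.3.
Intersecting the two: 17.2 < c ≤ 88.3.

17.2 < c ≤ 88.3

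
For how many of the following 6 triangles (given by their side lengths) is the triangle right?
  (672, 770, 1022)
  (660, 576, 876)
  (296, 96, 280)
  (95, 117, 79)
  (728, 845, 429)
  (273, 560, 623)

(672,770,1022): 672²+770² = 1044484 = 1022² → right
(660,576,876): 576²+660² = 767376 = 876² → right
(296,96,280): 96²+280² = 87616 = 296² → right
(95,117,79): 79²+95² = 15266 > 13689 = 117² → acute
(728,845,429): 429²+728² = 714025 = 845² → right
(273,560,623): 273²+560² = 388129 = 623² → right
5 of the 6 are right.

5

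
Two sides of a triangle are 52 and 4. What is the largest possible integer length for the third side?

The third side must be strictly less than 52 + 4 = 56.
The largest integer below 56 is 55.

55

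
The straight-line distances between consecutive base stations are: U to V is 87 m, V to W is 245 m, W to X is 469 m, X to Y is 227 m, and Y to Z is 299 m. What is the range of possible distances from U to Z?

The maximum is all hops collinear in one direction: 87 + 245 + 469 + 227 + 299 = 1327.
The longest hop is 469; the others sum to 858. Since 469 ≤ 858, the path can fold back on itself completely, so the minimum distance is 0.

0 ≤ UZ ≤ 1327 m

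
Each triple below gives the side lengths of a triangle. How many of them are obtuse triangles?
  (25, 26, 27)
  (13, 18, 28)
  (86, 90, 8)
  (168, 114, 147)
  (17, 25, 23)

2

(25,26,27): 25²+26² = 1301 > 729 = 27² → acute
(13,18,28): 13²+18² = 493 < 784 = 28² → obtuse
(86,90,8): 8²+86² = 7460 < 8100 = 90² → obtuse
(168,114,147): 114²+147² = 34605 > 28224 = 168² → acute
(17,25,23): 17²+23² = 818 > 625 = 25² → acute
2 of the 5 are obtuse.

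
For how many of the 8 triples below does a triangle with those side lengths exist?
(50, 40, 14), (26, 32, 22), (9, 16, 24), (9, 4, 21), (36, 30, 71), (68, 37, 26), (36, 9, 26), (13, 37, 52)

3

(14,40,50): 14+40 > 50 → valid
(22,26,32): 22+26 > 32 → valid
(9,16,24): 9+16 > 24 → valid
(4,9,21): 4+9 ≤ 21 → not valid
(30,36,71): 30+36 ≤ 71 → not valid
(26,37,68): 26+37 ≤ 68 → not valid
(9,26,36): 9+26 ≤ 36 → not valid
(13,37,52): 13+37 ≤ 52 → not valid
3 of the 8 triples form a triangle.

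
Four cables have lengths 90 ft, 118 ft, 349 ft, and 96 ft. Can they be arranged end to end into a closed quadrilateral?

No

For a quadrilateral, each side must be shorter than the sum of the others.
Here the longest side is 349, but the remaining 3 sides sum to only 304.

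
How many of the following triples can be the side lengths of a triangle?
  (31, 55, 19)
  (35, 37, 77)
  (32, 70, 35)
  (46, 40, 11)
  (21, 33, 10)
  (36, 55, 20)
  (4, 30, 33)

(19,31,55): 19+31 ≤ 55 → not valid
(35,37,77): 35+37 ≤ 77 → not valid
(32,35,70): 32+35 ≤ 70 → not valid
(11,40,46): 11+40 > 46 → valid
(10,21,33): 10+21 ≤ 33 → not valid
(20,36,55): 20+36 > 55 → valid
(4,30,33): 4+30 > 33 → valid
3 of the 7 triples form a triangle.

3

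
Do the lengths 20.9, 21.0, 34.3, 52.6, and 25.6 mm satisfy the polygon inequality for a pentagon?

A pentagon exists iff every side is shorter than the sum of the others — equivalently, the longest side is less than the sum of the rest.
Longest side 52.6 < 101.8 (sum of the remaining 4), so yes.

Yes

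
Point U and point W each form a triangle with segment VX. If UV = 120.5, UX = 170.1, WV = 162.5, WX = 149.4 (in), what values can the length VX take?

From triangle UVX: |120.5 − 170.1| < VX < 120.5 + 170.1, i.e. 49.6 < VX < 290.6.
From triangle WVX: 13.1 < VX < 311.9.
Both must hold, so VX lies in the intersection.

49.6 < VX < 290.6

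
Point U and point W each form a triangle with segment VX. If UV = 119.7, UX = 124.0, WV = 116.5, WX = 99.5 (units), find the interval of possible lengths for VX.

17.0 < VX < 216.0

From triangle UVX: |119.7 − 124.0| < VX < 119.7 + 124.0, i.e. 4.3 < VX < 243.7.
From triangle WVX: 17.0 < VX < 216.0.
Both must hold, so VX lies in the intersection.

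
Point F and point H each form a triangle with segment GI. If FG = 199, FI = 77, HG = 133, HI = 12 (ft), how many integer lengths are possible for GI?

22

From triangle FGI: 122 < GI < 276.
From triangle HGI: 121 < GI < 145.
Intersection: 122 < GI < 145, so integers 123 through 144: 22 values.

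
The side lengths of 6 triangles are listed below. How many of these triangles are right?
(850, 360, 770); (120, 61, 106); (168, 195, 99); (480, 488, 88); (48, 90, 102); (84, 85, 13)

(850,360,770): 360²+770² = 722500 = 850² → right
(120,61,106): 61²+106² = 14957 > 14400 = 120² → acute
(168,195,99): 99²+168² = 38025 = 195² → right
(480,488,88): 88²+480² = 238144 = 488² → right
(48,90,102): 48²+90² = 10404 = 102² → right
(84,85,13): 13²+84² = 7225 = 85² → right
5 of the 6 are right.

5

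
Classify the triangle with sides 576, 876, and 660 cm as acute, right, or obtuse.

Compare the square of the longest side to the sum of squares of the other two: 576² + 660² = 767376 = 876².

right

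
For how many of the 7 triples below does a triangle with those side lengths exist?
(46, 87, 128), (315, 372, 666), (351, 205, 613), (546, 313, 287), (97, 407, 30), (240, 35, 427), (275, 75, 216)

(46,87,128): 46+87 > 128 → valid
(315,372,666): 315+372 > 666 → valid
(205,351,613): 205+351 ≤ 613 → not valid
(287,313,546): 287+313 > 546 → valid
(30,97,407): 30+97 ≤ 407 → not valid
(35,240,427): 35+240 ≤ 427 → not valid
(75,216,275): 75+216 > 275 → valid
4 of the 7 triples form a triangle.

4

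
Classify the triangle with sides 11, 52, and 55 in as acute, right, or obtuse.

Compare the square of the longest side to the sum of squares of the other two: 11² + 52² = 2825 < 3025 = 55².

obtuse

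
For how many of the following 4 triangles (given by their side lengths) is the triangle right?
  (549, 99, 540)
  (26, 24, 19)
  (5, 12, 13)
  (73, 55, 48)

3

(549,99,540): 99²+540² = 301401 = 549² → right
(26,24,19): 19²+24² = 937 > 676 = 26² → acute
(5,12,13): 5²+12² = 169 = 13² → right
(73,55,48): 48²+55² = 5329 = 73² → right
3 of the 4 are right.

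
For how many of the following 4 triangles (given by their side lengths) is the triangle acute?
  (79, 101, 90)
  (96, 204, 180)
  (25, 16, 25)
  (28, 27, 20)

3

(79,101,90): 79²+90² = 14341 > 10201 = 101² → acute
(96,204,180): 96²+180² = 41616 = 204² → right
(25,16,25): 16²+25² = 881 > 625 = 25² → acute
(28,27,20): 20²+27² = 1129 > 784 = 28² → acute
3 of the 4 are acute.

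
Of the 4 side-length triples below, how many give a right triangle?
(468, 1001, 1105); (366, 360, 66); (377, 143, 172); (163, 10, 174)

(468,1001,1105): 468²+1001² = 1221025 = 1105² → right
(366,360,66): 66²+360² = 133956 = 366² → right
(377,143,172): 143+172 ≤ 377, not a triangle
(163,10,174): 10+163 ≤ 174, not a triangle
2 of the 4 are right.

2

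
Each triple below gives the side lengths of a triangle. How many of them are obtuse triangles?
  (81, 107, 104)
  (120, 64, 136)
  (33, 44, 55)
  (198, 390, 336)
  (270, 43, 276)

1

(81,107,104): 81²+104² = 17377 > 11449 = 107² → acute
(120,64,136): 64²+120² = 18496 = 136² → right
(33,44,55): 33²+44² = 3025 = 55² → right
(198,390,336): 198²+336² = 152100 = 390² → right
(270,43,276): 43²+270² = 74749 < 76176 = 276² → obtuse
1 of the 5 is obtuse.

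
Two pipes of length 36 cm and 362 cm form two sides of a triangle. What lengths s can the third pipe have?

326 < s < 398 (cm)

By the triangle inequality, s must be less than 36 + 362 = 398 and greater than |36 − 362| = 326.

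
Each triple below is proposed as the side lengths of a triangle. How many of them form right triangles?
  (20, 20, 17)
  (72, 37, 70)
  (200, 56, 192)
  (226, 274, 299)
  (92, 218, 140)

(20,20,17): 17²+20² = 689 > 400 = 20² → acute
(72,37,70): 37²+70² = 6269 > 5184 = 72² → acute
(200,56,192): 56²+192² = 40000 = 200² → right
(226,274,299): 226²+274² = 126152 > 89401 = 299² → acute
(92,218,140): 92²+140² = 28064 < 47524 = 218² → obtuse
1 of the 5 is right.

1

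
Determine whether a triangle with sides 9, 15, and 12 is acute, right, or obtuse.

Compare the square of the longest side to the sum of squares of the other two: 9² + 12² = 225 = 15².

right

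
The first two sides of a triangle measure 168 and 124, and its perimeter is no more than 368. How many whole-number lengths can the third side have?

Triangle inequality: 44 < x < 292. Perimeter ≤ 368 gives x ≤ 368 − 168 − 124 = 76.
So 44 < x ≤ 76; integers 45 through 76: 32 values.

32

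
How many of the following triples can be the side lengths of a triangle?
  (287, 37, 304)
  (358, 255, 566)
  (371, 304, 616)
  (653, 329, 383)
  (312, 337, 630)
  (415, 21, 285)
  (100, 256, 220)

(37,287,304): 37+287 > 304 → valid
(255,358,566): 255+358 > 566 → valid
(304,371,616): 304+371 > 616 → valid
(329,383,653): 329+383 > 653 → valid
(312,337,630): 312+337 > 630 → valid
(21,285,415): 21+285 ≤ 415 → not valid
(100,220,256): 100+220 > 256 → valid
6 of the 7 triples form a triangle.

6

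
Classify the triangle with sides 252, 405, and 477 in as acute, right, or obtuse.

Compare the square of the longest side to the sum of squares of the other two: 252² + 405² = 227529 = 477².

right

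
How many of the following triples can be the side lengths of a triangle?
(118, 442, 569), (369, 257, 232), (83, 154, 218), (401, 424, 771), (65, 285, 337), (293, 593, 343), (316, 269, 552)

6

(118,442,569): 118+442 ≤ 569 → not valid
(232,257,369): 232+257 > 369 → valid
(83,154,218): 83+154 > 218 → valid
(401,424,771): 401+424 > 771 → valid
(65,285,337): 65+285 > 337 → valid
(293,343,593): 293+343 > 593 → valid
(269,316,552): 269+316 > 552 → valid
6 of the 7 triples form a triangle.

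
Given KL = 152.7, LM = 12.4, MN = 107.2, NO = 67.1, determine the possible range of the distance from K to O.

0 ≤ KO ≤ 339.4

The maximum is all hops collinear in one direction: 152.7 + 12.4 + 107.2 + 67.1 = 339.4.
The longest hop is 152.7; the others sum to 186.7. Since 152.7 ≤ 186.7, the path can fold back on itself completely, so the minimum distance is 0.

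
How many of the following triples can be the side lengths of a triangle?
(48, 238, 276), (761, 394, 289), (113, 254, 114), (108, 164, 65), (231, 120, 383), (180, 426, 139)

(48,238,276): 48+238 > 276 → valid
(289,394,761): 289+394 ≤ 761 → not valid
(113,114,254): 113+114 ≤ 254 → not valid
(65,108,164): 65+108 > 164 → valid
(120,231,383): 120+231 ≤ 383 → not valid
(139,180,426): 139+180 ≤ 426 → not valid
2 of the 6 triples form a triangle.

2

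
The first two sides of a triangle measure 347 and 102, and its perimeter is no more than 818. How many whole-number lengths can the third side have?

124

Triangle inequality: 245 < x < 449. Perimeter ≤ 818 gives x ≤ 818 − 347 − 102 = 369.
So 245 < x ≤ 369; integers 246 through 369: 124 values.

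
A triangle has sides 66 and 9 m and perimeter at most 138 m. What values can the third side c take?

57 < c ≤ 63

Triangle inequality alone gives 57 < c < 75.
The perimeter condition gives c ≤ 138 − 66 − 9 = 63.
Intersecting the two: 57 < c ≤ 63.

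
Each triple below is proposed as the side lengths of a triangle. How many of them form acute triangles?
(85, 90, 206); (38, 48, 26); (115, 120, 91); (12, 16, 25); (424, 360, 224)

(85,90,206): 85+90 ≤ 206, not a triangle
(38,48,26): 26²+38² = 2120 < 2304 = 48² → obtuse
(115,120,91): 91²+115² = 21506 > 14400 = 120² → acute
(12,16,25): 12²+16² = 400 < 625 = 25² → obtuse
(424,360,224): 224²+360² = 179776 = 424² → right
1 of the 5 is acute.

1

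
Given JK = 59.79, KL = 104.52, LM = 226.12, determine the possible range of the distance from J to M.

61.81 ≤ JM ≤ 390.43

The maximum is all hops collinear in one direction: 59.79 + 104.52 + 226.12 = 390.43.
The longest hop is 226.12; the others sum to 164.31. Folding the others back against it leaves at least 226.12 − 164.31 = 61.81.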